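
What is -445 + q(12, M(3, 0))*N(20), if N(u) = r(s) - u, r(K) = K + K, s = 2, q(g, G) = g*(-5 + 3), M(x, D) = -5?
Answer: -61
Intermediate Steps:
q(g, G) = -2*g (q(g, G) = g*(-2) = -2*g)
r(K) = 2*K
N(u) = 4 - u (N(u) = 2*2 - u = 4 - u)
-445 + q(12, M(3, 0))*N(20) = -445 + (-2*12)*(4 - 1*20) = -445 - 24*(4 - 20) = -445 - 24*(-16) = -445 + 384 = -61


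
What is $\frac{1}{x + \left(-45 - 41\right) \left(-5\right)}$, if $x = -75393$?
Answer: $- \frac{1}{74963} \approx -1.334 \cdot 10^{-5}$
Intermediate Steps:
$\frac{1}{x + \left(-45 - 41\right) \left(-5\right)} = \frac{1}{-75393 + \left(-45 - 41\right) \left(-5\right)} = \frac{1}{-75393 - -430} = \frac{1}{-75393 + 430} = \frac{1}{-74963} = - \frac{1}{74963}$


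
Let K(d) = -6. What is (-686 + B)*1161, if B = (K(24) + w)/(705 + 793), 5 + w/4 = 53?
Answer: -596430081/749 ≈ -7.9630e+5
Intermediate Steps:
w = 192 (w = -20 + 4*53 = -20 + 212 = 192)
B = 93/749 (B = (-6 + 192)/(705 + 793) = 186/1498 = 186*(1/1498) = 93/749 ≈ 0.12417)
(-686 + B)*1161 = (-686 + 93/749)*1161 = -513721/749*1161 = -596430081/749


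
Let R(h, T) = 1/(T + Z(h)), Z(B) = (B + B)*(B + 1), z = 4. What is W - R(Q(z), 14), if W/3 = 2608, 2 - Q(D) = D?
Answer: 140831/18 ≈ 7823.9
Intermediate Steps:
Z(B) = 2*B*(1 + B) (Z(B) = (2*B)*(1 + B) = 2*B*(1 + B))
Q(D) = 2 - D
W = 7824 (W = 3*2608 = 7824)
R(h, T) = 1/(T + 2*h*(1 + h))
W - R(Q(z), 14) = 7824 - 1/(14 + 2*(2 - 1*4)*(1 + (2 - 1*4))) = 7824 - 1/(14 + 2*(2 - 4)*(1 + (2 - 4))) = 7824 - 1/(14 + 2*(-2)*(1 - 2)) = 7824 - 1/(14 + 2*(-2)*(-1)) = 7824 - 1/(14 + 4) = 7824 - 1/18 = 140831/18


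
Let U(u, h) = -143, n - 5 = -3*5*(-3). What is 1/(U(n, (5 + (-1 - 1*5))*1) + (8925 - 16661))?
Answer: -1/7879 ≈ -0.00012692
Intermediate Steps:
n = 50 (n = 5 - 3*5*(-3) = 5 - 15*(-3) = 5 + 45 = 50)
1/(U(n, (5 + (-1 - 1*5))*1) + (8925 - 16661)) = 1/(-143 + (8925 - 16661)) = 1/(-143 - 7736) = 1/(-7879) = -1/7879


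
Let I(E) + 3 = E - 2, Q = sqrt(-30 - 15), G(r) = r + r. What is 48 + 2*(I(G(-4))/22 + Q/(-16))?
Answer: 515/11 - 3*I*sqrt(5)/8 ≈ 46.818 - 0.83853*I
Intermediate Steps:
G(r) = 2*r
Q = 3*I*sqrt(5) (Q = sqrt(-45) = 3*I*sqrt(5) ≈ 6.7082*I)
I(E) = -5 + E (I(E) = -3 + (E - 2) = -3 + (-2 + E) = -5 + E)
48 + 2*(I(G(-4))/22 + Q/(-16)) = 48 + 2*((-5 + 2*(-4))/22 + (3*I*sqrt(5))/(-16)) = 48 + 2*((-5 - 8)*(1/22) + (3*I*sqrt(5))*(-1/16)) = 48 + 2*(-13*1/22 - 3*I*sqrt(5)/16) = 48 + 2*(-13/22 - 3*I*sqrt(5)/16) = 48 + (-13/11 - 3*I*sqrt(5)/8) = 515/11 - 3*I*sqrt(5)/8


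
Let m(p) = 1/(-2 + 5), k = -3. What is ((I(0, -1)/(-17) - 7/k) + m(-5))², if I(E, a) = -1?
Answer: 19321/2601 ≈ 7.4283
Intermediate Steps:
m(p) = ⅓ (m(p) = 1/3 = ⅓)
((I(0, -1)/(-17) - 7/k) + m(-5))² = ((-1/(-17) - 7/(-3)) + ⅓)² = ((-1*(-1/17) - 7*(-⅓)) + ⅓)² = ((1/17 + 7/3) + ⅓)² = (122/51 + ⅓)² = (139/51)² = 19321/2601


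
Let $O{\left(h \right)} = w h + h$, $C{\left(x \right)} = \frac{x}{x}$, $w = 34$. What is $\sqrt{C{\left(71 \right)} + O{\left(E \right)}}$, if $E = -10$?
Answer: $i \sqrt{349} \approx 18.682 i$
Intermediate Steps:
$C{\left(x \right)} = 1$
$O{\left(h \right)} = 35 h$ ($O{\left(h \right)} = 34 h + h = 35 h$)
$\sqrt{C{\left(71 \right)} + O{\left(E \right)}} = \sqrt{1 + 35 \left(-10\right)} = \sqrt{1 - 350} = \sqrt{-349} = i \sqrt{349}$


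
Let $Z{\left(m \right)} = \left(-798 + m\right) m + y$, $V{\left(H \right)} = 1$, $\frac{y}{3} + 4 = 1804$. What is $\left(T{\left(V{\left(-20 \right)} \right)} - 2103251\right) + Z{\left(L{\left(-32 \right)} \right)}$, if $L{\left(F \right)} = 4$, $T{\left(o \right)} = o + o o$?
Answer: $-2101025$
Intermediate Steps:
$y = 5400$ ($y = -12 + 3 \cdot 1804 = -12 + 5412 = 5400$)
$T{\left(o \right)} = o + o^{2}$
$Z{\left(m \right)} = 5400 + m \left(-798 + m\right)$ ($Z{\left(m \right)} = \left(-798 + m\right) m + 5400 = m \left(-798 + m\right) + 5400 = 5400 + m \left(-798 + m\right)$)
$\left(T{\left(V{\left(-20 \right)} \right)} - 2103251\right) + Z{\left(L{\left(-32 \right)} \right)} = \left(1 \left(1 + 1\right) - 2103251\right) + \left(5400 + 4^{2} - 3192\right) = \left(1 \cdot 2 - 2103251\right) + \left(5400 + 16 - 3192\right) = \left(2 - 2103251\right) + 2224 = -2103249 + 2224 = -2101025$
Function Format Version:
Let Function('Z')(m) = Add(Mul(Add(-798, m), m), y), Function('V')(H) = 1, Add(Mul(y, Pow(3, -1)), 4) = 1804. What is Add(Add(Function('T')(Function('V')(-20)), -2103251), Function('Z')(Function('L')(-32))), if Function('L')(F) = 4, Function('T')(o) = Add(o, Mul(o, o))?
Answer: -2101025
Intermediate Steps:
y = 5400 (y = Add(-12, Mul(3, 1804)) = Add(-12, 5412) = 5400)
Function('T')(o) = Add(o, Pow(o, 2))
Function('Z')(m) = Add(5400, Mul(m, Add(-798, m))) (Function('Z')(m) = Add(Mul(Add(-798, m), m), 5400) = Add(Mul(m, Add(-798, m)), 5400) = Add(5400, Mul(m, Add(-798, m))))
Add(Add(Function('T')(Function('V')(-20)), -2103251), Function('Z')(Function('L')(-32))) = Add(Add(Mul(1, Add(1, 1)), -2103251), Add(5400, Pow(4, 2), Mul(-798, 4))) = Add(Add(Mul(1, 2), -2103251), Add(5400, 16, -3192)) = Add(Add(2, -2103251), 2224) = Add(-2103249, 2224) = -2101025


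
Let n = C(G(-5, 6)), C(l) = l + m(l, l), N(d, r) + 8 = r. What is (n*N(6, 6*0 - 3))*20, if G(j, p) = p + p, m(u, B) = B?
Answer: -5280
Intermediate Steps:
N(d, r) = -8 + r
G(j, p) = 2*p
C(l) = 2*l (C(l) = l + l = 2*l)
n = 24 (n = 2*(2*6) = 2*12 = 24)
(n*N(6, 6*0 - 3))*20 = (24*(-8 + (6*0 - 3)))*20 = (24*(-8 + (0 - 3)))*20 = (24*(-8 - 3))*20 = (24*(-11))*20 = -264*20 = -5280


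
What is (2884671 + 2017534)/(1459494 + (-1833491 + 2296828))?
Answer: 4902205/1922831 ≈ 2.5495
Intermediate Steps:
(2884671 + 2017534)/(1459494 + (-1833491 + 2296828)) = 4902205/(1459494 + 463337) = 4902205/1922831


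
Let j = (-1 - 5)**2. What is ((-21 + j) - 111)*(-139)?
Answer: 13344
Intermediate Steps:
j = 36 (j = (-6)**2 = 36)
((-21 + j) - 111)*(-139) = ((-21 + 36) - 111)*(-139) = (15 - 111)*(-139) = -96*(-139) = 13344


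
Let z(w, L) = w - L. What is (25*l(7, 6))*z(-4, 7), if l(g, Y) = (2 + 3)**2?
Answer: -6875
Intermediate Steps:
l(g, Y) = 25 (l(g, Y) = 5**2 = 25)
(25*l(7, 6))*z(-4, 7) = (25*25)*(-4 - 1*7) = 625*(-4 - 7) = 625*(-11) = -6875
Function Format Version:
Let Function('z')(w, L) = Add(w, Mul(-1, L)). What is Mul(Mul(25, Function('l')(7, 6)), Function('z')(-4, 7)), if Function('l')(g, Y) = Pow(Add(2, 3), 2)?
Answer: -6875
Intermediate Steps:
Function('l')(g, Y) = 25 (Function('l')(g, Y) = Pow(5, 2) = 25)
Mul(Mul(25, Function('l')(7, 6)), Function('z')(-4, 7)) = Mul(Mul(25, 25), Add(-4, Mul(-1, 7))) = Mul(625, Add(-4, -7)) = Mul(625, -11) = -6875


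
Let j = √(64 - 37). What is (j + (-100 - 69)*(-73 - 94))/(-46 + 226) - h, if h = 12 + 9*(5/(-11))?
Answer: 294793/1980 + √3/60 ≈ 148.91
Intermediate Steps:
j = 3*√3 (j = √27 = 3*√3 ≈ 5.1962)
h = 87/11 (h = 12 + 9*(5*(-1/11)) = 12 + 9*(-5/11) = 12 - 45/11 = 87/11 ≈ 7.9091)
(j + (-100 - 69)*(-73 - 94))/(-46 + 226) - h = (3*√3 + (-100 - 69)*(-73 - 94))/(-46 + 226) - 1*87/11 = (3*√3 - 169*(-167))/180 - 87/11 = (3*√3 + 28223)*(1/180) - 87/11 = (28223 + 3*√3)*(1/180) - 87/11 = (28223/180 + √3/60) - 87/11 = 294793/1980 + √3/60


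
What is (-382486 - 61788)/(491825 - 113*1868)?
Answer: -444274/280741 ≈ -1.5825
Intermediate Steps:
(-382486 - 61788)/(491825 - 113*1868) = -444274/(491825 - 211084) = -444274/280741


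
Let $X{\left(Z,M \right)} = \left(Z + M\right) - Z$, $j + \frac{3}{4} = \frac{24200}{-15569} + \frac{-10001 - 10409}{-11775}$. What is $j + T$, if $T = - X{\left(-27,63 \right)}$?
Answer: $- \frac{59384249}{934140} \approx -63.571$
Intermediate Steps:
$j = - \frac{533429}{934140}$ ($j = - \frac{3}{4} + \left(\frac{24200}{-15569} + \frac{-10001 - 10409}{-11775}\right) = - \frac{3}{4} + \left(24200 \left(- \frac{1}{15569}\right) + \left(-10001 - 10409\right) \left(- \frac{1}{11775}\right)\right) = - \frac{3}{4} - - \frac{41794}{233535} = - \frac{3}{4} + \left(- \frac{24200}{15569} + \frac{26}{15}\right) = - \frac{3}{4} + \frac{41794}{233535} = - \frac{533429}{934140} \approx -0.57104$)
$X{\left(Z,M \right)} = M$ ($X{\left(Z,M \right)} = \left(M + Z\right) - Z = M$)
$T = -63$ ($T = \left(-1\right) 63 = -63$)
$j + T = - \frac{533429}{934140} - 63 = - \frac{59384249}{934140}$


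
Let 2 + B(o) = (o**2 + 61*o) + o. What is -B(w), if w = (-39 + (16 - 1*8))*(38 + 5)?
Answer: -1694241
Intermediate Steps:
w = -1333 (w = (-39 + (16 - 8))*43 = (-39 + 8)*43 = -31*43 = -1333)
B(o) = -2 + o**2 + 62*o (B(o) = -2 + ((o**2 + 61*o) + o) = -2 + (o**2 + 62*o) = -2 + o**2 + 62*o)
-B(w) = -(-2 + (-1333)**2 + 62*(-1333)) = -(-2 + 1776889 - 82646) = -1*1694241 = -1694241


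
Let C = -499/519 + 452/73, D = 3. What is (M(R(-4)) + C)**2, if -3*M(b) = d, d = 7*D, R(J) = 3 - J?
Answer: 4495434304/1435424769 ≈ 3.1318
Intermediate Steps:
d = 21 (d = 7*3 = 21)
M(b) = -7 (M(b) = -1/3*21 = -7)
C = 198161/37887 (C = -499*1/519 + 452*(1/73) = -499/519 + 452/73 = 198161/37887 ≈ 5.2303)
(M(R(-4)) + C)**2 = (-7 + 198161/37887)**2 = (-67048/37887)**2 = 4495434304/1435424769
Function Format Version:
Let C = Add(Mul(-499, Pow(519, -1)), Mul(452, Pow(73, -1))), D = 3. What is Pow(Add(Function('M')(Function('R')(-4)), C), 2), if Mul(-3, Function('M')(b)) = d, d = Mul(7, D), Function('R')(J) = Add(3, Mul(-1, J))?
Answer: Rational(4495434304, 1435424769) ≈ 3.1318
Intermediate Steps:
d = 21 (d = Mul(7, 3) = 21)
Function('M')(b) = -7 (Function('M')(b) = Mul(Rational(-1, 3), 21) = -7)
C = Rational(198161, 37887) (C = Add(Mul(-499, Rational(1, 519)), Mul(452, Rational(1, 73))) = Add(Rational(-499, 519), Rational(452, 73)) = Rational(198161, 37887) ≈ 5.2303)
Pow(Add(Function('M')(Function('R')(-4)), C), 2) = Pow(Add(-7, Rational(198161, 37887)), 2) = Pow(Rational(-67048, 37887), 2) = Rational(4495434304, 1435424769)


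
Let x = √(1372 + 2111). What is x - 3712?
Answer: -3712 + 9*√43 ≈ -3653.0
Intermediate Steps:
x = 9*√43 (x = √3483 = 9*√43 ≈ 59.017)
x - 3712 = 9*√43 - 3712 = -3712 + 9*√43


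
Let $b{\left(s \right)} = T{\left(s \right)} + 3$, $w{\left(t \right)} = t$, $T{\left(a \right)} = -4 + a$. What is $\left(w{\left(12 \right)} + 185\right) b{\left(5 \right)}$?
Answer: $788$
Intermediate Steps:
$b{\left(s \right)} = -1 + s$ ($b{\left(s \right)} = \left(-4 + s\right) + 3 = -1 + s$)
$\left(w{\left(12 \right)} + 185\right) b{\left(5 \right)} = \left(12 + 185\right) \left(-1 + 5\right) = 197 \cdot 4 = 788$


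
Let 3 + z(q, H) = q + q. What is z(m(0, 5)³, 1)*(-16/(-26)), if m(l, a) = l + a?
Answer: 152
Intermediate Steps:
m(l, a) = a + l
z(q, H) = -3 + 2*q (z(q, H) = -3 + (q + q) = -3 + 2*q)
z(m(0, 5)³, 1)*(-16/(-26)) = (-3 + 2*(5 + 0)³)*(-16/(-26)) = (-3 + 2*5³)*(-16*(-1/26)) = (-3 + 2*125)*(8/13) = (-3 + 250)*(8/13) = 247*(8/13) = 152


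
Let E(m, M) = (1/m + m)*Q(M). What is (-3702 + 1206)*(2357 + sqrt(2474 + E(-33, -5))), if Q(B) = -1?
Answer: -5883072 - 1664*sqrt(682539)/11 ≈ -6.0080e+6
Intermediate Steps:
E(m, M) = -m - 1/m (E(m, M) = (1/m + m)*(-1) = (m + 1/m)*(-1) = -m - 1/m)
(-3702 + 1206)*(2357 + sqrt(2474 + E(-33, -5))) = (-3702 + 1206)*(2357 + sqrt(2474 + (-1*(-33) - 1/(-33)))) = -2496*(2357 + sqrt(2474 + (33 - 1*(-1/33)))) = -2496*(2357 + sqrt(2474 + (33 + 1/33))) = -2496*(2357 + sqrt(2474 + 1090/33)) = -2496*(2357 + sqrt(82732/33)) = -2496*(2357 + 2*sqrt(682539)/33) = -5883072 - 1664*sqrt(682539)/11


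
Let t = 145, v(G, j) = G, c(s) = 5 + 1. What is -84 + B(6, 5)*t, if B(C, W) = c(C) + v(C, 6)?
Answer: 1656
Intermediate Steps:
c(s) = 6
B(C, W) = 6 + C
-84 + B(6, 5)*t = -84 + (6 + 6)*145 = -84 + 12*145 = -84 + 1740 = 1656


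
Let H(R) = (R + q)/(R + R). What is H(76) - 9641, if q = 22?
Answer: -732667/76 ≈ -9640.4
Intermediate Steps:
H(R) = (22 + R)/(2*R) (H(R) = (R + 22)/(R + R) = (22 + R)/((2*R)) = (22 + R)*(1/(2*R)) = (22 + R)/(2*R))
H(76) - 9641 = (1/2)*(22 + 76)/76 - 9641 = (1/2)*(1/76)*98 - 9641 = 49/76 - 9641 = -732667/76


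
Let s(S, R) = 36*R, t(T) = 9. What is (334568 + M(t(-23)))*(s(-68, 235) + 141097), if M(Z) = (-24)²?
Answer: 50123131208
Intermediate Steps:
M(Z) = 576
(334568 + M(t(-23)))*(s(-68, 235) + 141097) = (334568 + 576)*(36*235 + 141097) = 335144*(8460 + 141097) = 335144*149557 = 50123131208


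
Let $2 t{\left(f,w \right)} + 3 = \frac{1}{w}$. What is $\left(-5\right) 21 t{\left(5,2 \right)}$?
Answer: $\frac{525}{4} \approx 131.25$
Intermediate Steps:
$t{\left(f,w \right)} = - \frac{3}{2} + \frac{1}{2 w}$
$\left(-5\right) 21 t{\left(5,2 \right)} = \left(-5\right) 21 \frac{1 - 6}{2 \cdot 2} = - 105 \cdot \frac{1}{2} \cdot \frac{1}{2} \left(1 - 6\right) = - 105 \cdot \frac{1}{2} \cdot \frac{1}{2} \left(-5\right) = \left(-105\right) \left(- \frac{5}{4}\right) = \frac{525}{4}$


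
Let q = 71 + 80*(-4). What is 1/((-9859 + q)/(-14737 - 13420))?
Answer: 28157/10108 ≈ 2.7856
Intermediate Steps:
q = -249 (q = 71 - 320 = -249)
1/((-9859 + q)/(-14737 - 13420)) = 1/((-9859 - 249)/(-14737 - 13420)) = 1/(-10108/(-28157)) = 1/(-10108*(-1/28157)) = 1/(10108/28157) = 28157/10108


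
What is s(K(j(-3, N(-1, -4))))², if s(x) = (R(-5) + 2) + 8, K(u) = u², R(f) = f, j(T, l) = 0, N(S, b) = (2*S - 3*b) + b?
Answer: 25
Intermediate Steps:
N(S, b) = -2*b + 2*S (N(S, b) = (-3*b + 2*S) + b = -2*b + 2*S)
s(x) = 5 (s(x) = (-5 + 2) + 8 = -3 + 8 = 5)
s(K(j(-3, N(-1, -4))))² = 5² = 25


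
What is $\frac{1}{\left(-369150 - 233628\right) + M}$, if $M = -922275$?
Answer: $- \frac{1}{1525053} \approx -6.5571 \cdot 10^{-7}$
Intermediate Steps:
$\frac{1}{\left(-369150 - 233628\right) + M} = \frac{1}{\left(-369150 - 233628\right) - 922275} = \frac{1}{-602778 - 922275} = \frac{1}{-1525053} = - \frac{1}{1525053}$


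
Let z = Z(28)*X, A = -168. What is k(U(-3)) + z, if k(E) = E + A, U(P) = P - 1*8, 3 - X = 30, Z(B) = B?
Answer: -935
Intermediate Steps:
X = -27 (X = 3 - 1*30 = 3 - 30 = -27)
U(P) = -8 + P (U(P) = P - 8 = -8 + P)
z = -756 (z = 28*(-27) = -756)
k(E) = -168 + E (k(E) = E - 168 = -168 + E)
k(U(-3)) + z = (-168 + (-8 - 3)) - 756 = (-168 - 11) - 756 = -179 - 756 = -935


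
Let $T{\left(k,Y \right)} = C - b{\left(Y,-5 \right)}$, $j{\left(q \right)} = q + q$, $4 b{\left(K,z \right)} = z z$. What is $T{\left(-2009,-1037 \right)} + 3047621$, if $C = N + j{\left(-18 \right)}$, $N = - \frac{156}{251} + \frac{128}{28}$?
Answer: $\frac{21418411215}{7028} \approx 3.0476 \cdot 10^{6}$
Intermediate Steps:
$b{\left(K,z \right)} = \frac{z^{2}}{4}$ ($b{\left(K,z \right)} = \frac{z z}{4} = \frac{z^{2}}{4}$)
$j{\left(q \right)} = 2 q$
$N = \frac{6940}{1757}$ ($N = \left(-156\right) \frac{1}{251} + 128 \cdot \frac{1}{28} = - \frac{156}{251} + \frac{32}{7} = \frac{6940}{1757} \approx 3.9499$)
$C = - \frac{56312}{1757}$ ($C = \frac{6940}{1757} + 2 \left(-18\right) = \frac{6940}{1757} - 36 = - \frac{56312}{1757} \approx -32.05$)
$T{\left(k,Y \right)} = - \frac{269173}{7028}$ ($T{\left(k,Y \right)} = - \frac{56312}{1757} - \frac{\left(-5\right)^{2}}{4} = - \frac{56312}{1757} - \frac{1}{4} \cdot 25 = - \frac{56312}{1757} - \frac{25}{4} = - \frac{269173}{7028}$)
$T{\left(-2009,-1037 \right)} + 3047621 = - \frac{269173}{7028} + 3047621 = \frac{21418411215}{7028}$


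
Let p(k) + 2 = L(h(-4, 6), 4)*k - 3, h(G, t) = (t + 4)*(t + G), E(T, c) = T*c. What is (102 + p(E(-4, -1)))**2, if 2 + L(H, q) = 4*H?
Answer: 167281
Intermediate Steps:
h(G, t) = (4 + t)*(G + t)
L(H, q) = -2 + 4*H
p(k) = -5 + 78*k (p(k) = -2 + ((-2 + 4*(6**2 + 4*(-4) + 4*6 - 4*6))*k - 3) = -2 + ((-2 + 4*(36 - 16 + 24 - 24))*k - 3) = -2 + ((-2 + 4*20)*k - 3) = -2 + ((-2 + 80)*k - 3) = -2 + (78*k - 3) = -2 + (-3 + 78*k) = -5 + 78*k)
(102 + p(E(-4, -1)))**2 = (102 + (-5 + 78*(-4*(-1))))**2 = (102 + (-5 + 78*4))**2 = (102 + (-5 + 312))**2 = (102 + 307)**2 = 409**2 = 167281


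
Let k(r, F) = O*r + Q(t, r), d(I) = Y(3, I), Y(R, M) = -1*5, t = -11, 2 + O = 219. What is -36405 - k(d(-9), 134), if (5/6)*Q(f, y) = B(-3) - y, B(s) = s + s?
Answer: -176594/5 ≈ -35319.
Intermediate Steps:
B(s) = 2*s
O = 217 (O = -2 + 219 = 217)
Y(R, M) = -5
Q(f, y) = -36/5 - 6*y/5 (Q(f, y) = 6*(2*(-3) - y)/5 = 6*(-6 - y)/5 = -36/5 - 6*y/5)
d(I) = -5
k(r, F) = -36/5 + 1079*r/5 (k(r, F) = 217*r + (-36/5 - 6*r/5) = -36/5 + 1079*r/5)
-36405 - k(d(-9), 134) = -36405 - (-36/5 + (1079/5)*(-5)) = -36405 - (-36/5 - 1079) = -36405 - 1*(-5431/5) = -36405 + 5431/5 = -176594/5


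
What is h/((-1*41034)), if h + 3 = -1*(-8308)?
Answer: -8305/41034 ≈ -0.20239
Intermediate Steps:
h = 8305 (h = -3 - 1*(-8308) = -3 + 8308 = 8305)
h/((-1*41034)) = 8305/((-1*41034)) = 8305/(-41034) = 8305*(-1/41034) = -8305/41034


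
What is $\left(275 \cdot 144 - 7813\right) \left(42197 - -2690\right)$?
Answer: $1426823069$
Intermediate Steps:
$\left(275 \cdot 144 - 7813\right) \left(42197 - -2690\right) = \left(39600 - 7813\right) \left(42197 + 2690\right) = 31787 \cdot 44887 = 1426823069$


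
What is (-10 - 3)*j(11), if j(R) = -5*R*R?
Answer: 7865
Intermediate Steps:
j(R) = -5*R²
(-10 - 3)*j(11) = (-10 - 3)*(-5*11²) = -(-65)*121 = -13*(-605) = 7865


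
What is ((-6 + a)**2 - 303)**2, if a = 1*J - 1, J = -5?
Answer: 25281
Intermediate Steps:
a = -6 (a = 1*(-5) - 1 = -5 - 1 = -6)
((-6 + a)**2 - 303)**2 = ((-6 - 6)**2 - 303)**2 = ((-12)**2 - 303)**2 = (144 - 303)**2 = (-159)**2 = 25281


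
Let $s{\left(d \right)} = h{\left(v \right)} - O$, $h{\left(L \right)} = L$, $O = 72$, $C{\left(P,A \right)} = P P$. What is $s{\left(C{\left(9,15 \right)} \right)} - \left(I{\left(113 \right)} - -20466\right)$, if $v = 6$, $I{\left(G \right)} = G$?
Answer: $-20645$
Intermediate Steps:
$C{\left(P,A \right)} = P^{2}$
$s{\left(d \right)} = -66$ ($s{\left(d \right)} = 6 - 72 = -66$)
$s{\left(C{\left(9,15 \right)} \right)} - \left(I{\left(113 \right)} - -20466\right) = -66 - \left(113 - -20466\right) = -66 - \left(113 + 20466\right) = -66 - 20579 = -20645$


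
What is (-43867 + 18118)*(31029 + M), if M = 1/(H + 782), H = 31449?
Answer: -25751464179300/32231 ≈ -7.9897e+8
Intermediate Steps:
M = 1/32231 (M = 1/(31449 + 782) = 1/32231 ≈ 3.1026e-5)
(-43867 + 18118)*(31029 + M) = (-43867 + 18118)*(31029 + 1/32231) = -25749*1000095700/32231 = -25751464179300/32231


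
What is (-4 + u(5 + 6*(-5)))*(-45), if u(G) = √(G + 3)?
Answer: 180 - 45*I*√22 ≈ 180.0 - 211.07*I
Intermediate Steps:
u(G) = √(3 + G)
(-4 + u(5 + 6*(-5)))*(-45) = (-4 + √(3 + (5 + 6*(-5))))*(-45) = (-4 + √(3 + (5 - 30)))*(-45) = (-4 + √(3 - 25))*(-45) = (-4 + √(-22))*(-45) = (-4 + I*√22)*(-45) = 180 - 45*I*√22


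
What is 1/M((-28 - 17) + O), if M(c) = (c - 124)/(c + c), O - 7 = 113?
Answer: -150/49 ≈ -3.0612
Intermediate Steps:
O = 120 (O = 7 + 113 = 120)
M(c) = (-124 + c)/(2*c) (M(c) = (-124 + c)/((2*c)) = (-124 + c)*(1/(2*c)) = (-124 + c)/(2*c))
1/M((-28 - 17) + O) = 1/((-124 + ((-28 - 17) + 120))/(2*((-28 - 17) + 120))) = 1/((-124 + (-45 + 120))/(2*(-45 + 120))) = 1/((1/2)*(-124 + 75)/75) = 1/((1/2)*(1/75)*(-49)) = 1/(-49/150) = -150/49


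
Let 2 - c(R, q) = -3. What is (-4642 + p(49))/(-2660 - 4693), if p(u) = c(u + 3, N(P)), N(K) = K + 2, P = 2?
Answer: 4637/7353 ≈ 0.63063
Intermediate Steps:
N(K) = 2 + K
c(R, q) = 5 (c(R, q) = 2 - 1*(-3) = 2 + 3 = 5)
p(u) = 5
(-4642 + p(49))/(-2660 - 4693) = (-4642 + 5)/(-2660 - 4693) = -4637/(-7353) = -4637*(-1/7353) = 4637/7353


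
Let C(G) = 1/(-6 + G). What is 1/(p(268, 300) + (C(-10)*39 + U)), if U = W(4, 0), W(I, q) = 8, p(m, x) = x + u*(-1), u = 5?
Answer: 16/4809 ≈ 0.0033271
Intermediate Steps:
p(m, x) = -5 + x (p(m, x) = x + 5*(-1) = x - 5 = -5 + x)
U = 8
1/(p(268, 300) + (C(-10)*39 + U)) = 1/((-5 + 300) + (39/(-6 - 10) + 8)) = 1/(295 + (39/(-16) + 8)) = 1/(295 + (-1/16*39 + 8)) = 1/(295 + (-39/16 + 8)) = 1/(295 + 89/16) = 1/(4809/16) = 16/4809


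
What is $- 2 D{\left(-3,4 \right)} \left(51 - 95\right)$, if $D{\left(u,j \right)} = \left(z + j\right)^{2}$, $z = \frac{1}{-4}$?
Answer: $\frac{2475}{2} \approx 1237.5$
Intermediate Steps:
$z = - \frac{1}{4} \approx -0.25$
$D{\left(u,j \right)} = \left(- \frac{1}{4} + j\right)^{2}$
$- 2 D{\left(-3,4 \right)} \left(51 - 95\right) = - 2 \frac{\left(-1 + 4 \cdot 4\right)^{2}}{16} \left(51 - 95\right) = - 2 \frac{\left(-1 + 16\right)^{2}}{16} \left(-44\right) = - 2 \frac{15^{2}}{16} \left(-44\right) = - 2 \cdot \frac{1}{16} \cdot 225 \left(-44\right) = \left(-2\right) \frac{225}{16} \left(-44\right) = \left(- \frac{225}{8}\right) \left(-44\right) = \frac{2475}{2}$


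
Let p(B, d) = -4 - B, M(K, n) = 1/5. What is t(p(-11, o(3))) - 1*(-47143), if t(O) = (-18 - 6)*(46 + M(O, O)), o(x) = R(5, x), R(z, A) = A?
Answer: 230171/5 ≈ 46034.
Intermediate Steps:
M(K, n) = 1/5
o(x) = x
t(O) = -5544/5 (t(O) = (-18 - 6)*(46 + 1/5) = -24*231/5 = -5544/5)
t(p(-11, o(3))) - 1*(-47143) = -5544/5 - 1*(-47143) = -5544/5 + 47143 = 230171/5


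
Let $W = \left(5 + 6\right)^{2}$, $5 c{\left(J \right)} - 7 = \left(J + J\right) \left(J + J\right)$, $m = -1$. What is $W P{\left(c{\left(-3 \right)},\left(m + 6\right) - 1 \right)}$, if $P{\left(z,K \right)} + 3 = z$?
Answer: $\frac{3388}{5} \approx 677.6$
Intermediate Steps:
$c{\left(J \right)} = \frac{7}{5} + \frac{4 J^{2}}{5}$ ($c{\left(J \right)} = \frac{7}{5} + \frac{\left(J + J\right) \left(J + J\right)}{5} = \frac{7}{5} + \frac{2 J 2 J}{5} = \frac{7}{5} + \frac{4 J^{2}}{5}$)
$W = 121$ ($W = 11^{2} = 121$)
$P{\left(z,K \right)} = -3 + z$
$W P{\left(c{\left(-3 \right)},\left(m + 6\right) - 1 \right)} = 121 \left(-3 + \left(\frac{7}{5} + \frac{4 \left(-3\right)^{2}}{5}\right)\right) = 121 \left(-3 + \left(\frac{7}{5} + \frac{4}{5} \cdot 9\right)\right) = 121 \left(-3 + \left(\frac{7}{5} + \frac{36}{5}\right)\right) = 121 \left(-3 + \frac{43}{5}\right) = 121 \cdot \frac{28}{5} = \frac{3388}{5}$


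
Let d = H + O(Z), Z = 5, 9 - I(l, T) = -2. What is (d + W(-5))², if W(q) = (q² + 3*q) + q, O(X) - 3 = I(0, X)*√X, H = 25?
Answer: 1694 + 726*√5 ≈ 3317.4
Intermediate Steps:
I(l, T) = 11 (I(l, T) = 9 - 1*(-2) = 9 + 2 = 11)
O(X) = 3 + 11*√X
W(q) = q² + 4*q
d = 28 + 11*√5 (d = 25 + (3 + 11*√5) = 28 + 11*√5 ≈ 52.597)
(d + W(-5))² = ((28 + 11*√5) - 5*(4 - 5))² = ((28 + 11*√5) - 5*(-1))² = ((28 + 11*√5) + 5)² = (33 + 11*√5)²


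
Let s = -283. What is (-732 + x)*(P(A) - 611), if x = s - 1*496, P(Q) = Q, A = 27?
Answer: 882424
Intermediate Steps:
x = -779 (x = -283 - 1*496 = -283 - 496 = -779)
(-732 + x)*(P(A) - 611) = (-732 - 779)*(27 - 611) = -1511*(-584) = 882424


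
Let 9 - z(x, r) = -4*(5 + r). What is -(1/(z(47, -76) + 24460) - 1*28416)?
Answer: 687240959/24185 ≈ 28416.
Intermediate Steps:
z(x, r) = 29 + 4*r (z(x, r) = 9 - (-4)*(5 + r) = 9 - (-20 - 4*r) = 9 + (20 + 4*r) = 29 + 4*r)
-(1/(z(47, -76) + 24460) - 1*28416) = -(1/((29 + 4*(-76)) + 24460) - 1*28416) = -(1/((29 - 304) + 24460) - 28416) = -(1/(-275 + 24460) - 28416) = -(1/24185 - 28416) = -1*(-687240959/24185) = 687240959/24185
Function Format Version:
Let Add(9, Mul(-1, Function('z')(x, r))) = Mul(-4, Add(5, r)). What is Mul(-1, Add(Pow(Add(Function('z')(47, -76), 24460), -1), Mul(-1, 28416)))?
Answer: Rational(687240959, 24185) ≈ 28416.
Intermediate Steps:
Function('z')(x, r) = Add(29, Mul(4, r)) (Function('z')(x, r) = Add(9, Mul(-1, Mul(-4, Add(5, r)))) = Add(9, Mul(-1, Add(-20, Mul(-4, r)))) = Add(9, Add(20, Mul(4, r))) = Add(29, Mul(4, r)))
Mul(-1, Add(Pow(Add(Function('z')(47, -76), 24460), -1), Mul(-1, 28416))) = Mul(-1, Add(Pow(Add(Add(29, Mul(4, -76)), 24460), -1), Mul(-1, 28416))) = Mul(-1, Add(Pow(Add(Add(29, -304), 24460), -1), -28416)) = Mul(-1, Add(Pow(Add(-275, 24460), -1), -28416)) = Mul(-1, Add(Pow(24185, -1), -28416)) = Mul(-1, Add(Rational(1, 24185), -28416)) = Mul(-1, Rational(-687240959, 24185)) = Rational(687240959, 24185)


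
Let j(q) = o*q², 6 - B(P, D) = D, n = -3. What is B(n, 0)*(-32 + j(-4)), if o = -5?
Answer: -672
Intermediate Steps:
B(P, D) = 6 - D
j(q) = -5*q²
B(n, 0)*(-32 + j(-4)) = (6 - 1*0)*(-32 - 5*(-4)²) = (6 + 0)*(-32 - 5*16) = 6*(-32 - 80) = 6*(-112) = -672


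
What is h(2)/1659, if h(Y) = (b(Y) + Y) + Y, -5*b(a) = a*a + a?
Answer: 2/1185 ≈ 0.0016878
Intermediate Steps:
b(a) = -a/5 - a²/5 (b(a) = -(a*a + a)/5 = -(a² + a)/5 = -(a + a²)/5 = -a/5 - a²/5)
h(Y) = 2*Y - Y*(1 + Y)/5 (h(Y) = (-Y*(1 + Y)/5 + Y) + Y = (Y - Y*(1 + Y)/5) + Y = 2*Y - Y*(1 + Y)/5)
h(2)/1659 = ((⅕)*2*(9 - 1*2))/1659 = ((⅕)*2*(9 - 2))/1659 = ((⅕)*2*7)/1659 = (1/1659)*(14/5) = 2/1185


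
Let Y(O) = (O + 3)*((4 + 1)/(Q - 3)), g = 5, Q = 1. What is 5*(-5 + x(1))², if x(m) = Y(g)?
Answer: 3125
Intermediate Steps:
Y(O) = -15/2 - 5*O/2 (Y(O) = (O + 3)*((4 + 1)/(1 - 3)) = (3 + O)*(5/(-2)) = (3 + O)*(5*(-½)) = (3 + O)*(-5/2) = -15/2 - 5*O/2)
x(m) = -20 (x(m) = -15/2 - 5/2*5 = -15/2 - 25/2 = -20)
5*(-5 + x(1))² = 5*(-5 - 20)² = 5*(-25)² = 5*625 = 3125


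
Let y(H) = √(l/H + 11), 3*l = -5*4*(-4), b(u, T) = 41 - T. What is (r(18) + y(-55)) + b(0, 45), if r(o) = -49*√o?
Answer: -4 - 147*√2 + √11451/33 ≈ -208.65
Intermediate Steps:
l = 80/3 (l = (-5*4*(-4))/3 = (-20*(-4))/3 = (⅓)*80 = 80/3 ≈ 26.667)
y(H) = √(11 + 80/(3*H)) (y(H) = √(80/(3*H) + 11) = √(11 + 80/(3*H)))
(r(18) + y(-55)) + b(0, 45) = (-147*√2 + √(99 + 240/(-55))/3) + (41 - 1*45) = (-147*√2 + √(99 + 240*(-1/55))/3) + (41 - 45) = (-147*√2 + √(99 - 48/11)/3) - 4 = (-147*√2 + √(1041/11)/3) - 4 = (-147*√2 + (√11451/11)/3) - 4 = (-147*√2 + √11451/33) - 4 = -4 - 147*√2 + √11451/33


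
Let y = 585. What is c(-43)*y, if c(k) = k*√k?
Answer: -25155*I*√43 ≈ -1.6495e+5*I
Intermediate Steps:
c(k) = k^(3/2)
c(-43)*y = (-43)^(3/2)*585 = -43*I*√43*585 = -25155*I*√43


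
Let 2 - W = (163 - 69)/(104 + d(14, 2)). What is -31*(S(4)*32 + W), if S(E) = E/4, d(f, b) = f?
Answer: -60729/59 ≈ -1029.3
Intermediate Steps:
S(E) = E/4 (S(E) = E*(¼) = E/4)
W = 71/59 (W = 2 - (163 - 69)/(104 + 14) = 2 - 94/118 = 2 - 1*47/59 = 2 - 47/59 = 71/59 ≈ 1.2034)
-31*(S(4)*32 + W) = -31*(((¼)*4)*32 + 71/59) = -31*(1*32 + 71/59) = -31*(32 + 71/59) = -31*1959/59 = -60729/59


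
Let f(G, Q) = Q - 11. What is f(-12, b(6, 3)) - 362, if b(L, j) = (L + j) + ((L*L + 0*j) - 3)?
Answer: -331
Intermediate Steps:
b(L, j) = -3 + L + j + L² (b(L, j) = (L + j) + ((L² + 0) - 3) = (L + j) + (L² - 3) = (L + j) + (-3 + L²) = -3 + L + j + L²)
f(G, Q) = -11 + Q
f(-12, b(6, 3)) - 362 = (-11 + (-3 + 6 + 3 + 6²)) - 362 = (-11 + (-3 + 6 + 3 + 36)) - 362 = (-11 + 42) - 362 = 31 - 362 = -331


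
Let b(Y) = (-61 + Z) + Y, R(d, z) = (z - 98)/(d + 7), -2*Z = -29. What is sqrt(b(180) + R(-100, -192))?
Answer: sqrt(4726446)/186 ≈ 11.688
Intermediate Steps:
Z = 29/2 (Z = -1/2*(-29) = 29/2 ≈ 14.500)
R(d, z) = (-98 + z)/(7 + d)
b(Y) = -93/2 + Y (b(Y) = (-61 + 29/2) + Y = -93/2 + Y)
sqrt(b(180) + R(-100, -192)) = sqrt((-93/2 + 180) + (-98 - 192)/(7 - 100)) = sqrt(267/2 - 290/(-93)) = sqrt(267/2 - 1/93*(-290)) = sqrt(267/2 + 290/93) = sqrt(25411/186) = sqrt(4726446)/186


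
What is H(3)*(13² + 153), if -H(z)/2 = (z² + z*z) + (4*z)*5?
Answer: -50232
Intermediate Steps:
H(z) = -40*z - 4*z² (H(z) = -2*((z² + z*z) + (4*z)*5) = -2*((z² + z²) + 20*z) = -2*(2*z² + 20*z) = -40*z - 4*z²)
H(3)*(13² + 153) = (-4*3*(10 + 3))*(13² + 153) = (-4*3*13)*(169 + 153) = -156*322 = -50232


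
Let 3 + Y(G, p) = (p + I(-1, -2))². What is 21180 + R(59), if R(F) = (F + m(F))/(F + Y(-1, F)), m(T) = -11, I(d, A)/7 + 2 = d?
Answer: 2647504/125 ≈ 21180.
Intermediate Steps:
I(d, A) = -14 + 7*d
Y(G, p) = -3 + (-21 + p)² (Y(G, p) = -3 + (p + (-14 + 7*(-1)))² = -3 + (p + (-14 - 7))² = -3 + (p - 21)² = -3 + (-21 + p)²)
R(F) = (-11 + F)/(-3 + F + (-21 + F)²) (R(F) = (F - 11)/(F + (-3 + (-21 + F)²)) = (-11 + F)/(-3 + F + (-21 + F)²))
21180 + R(59) = 21180 + (-11 + 59)/(-3 + 59 + (-21 + 59)²) = 21180 + 48/(-3 + 59 + 38²) = 21180 + 48/(-3 + 59 + 1444) = 21180 + 48/1500 = 21180 + (1/1500)*48 = 21180 + 4/125 = 2647504/125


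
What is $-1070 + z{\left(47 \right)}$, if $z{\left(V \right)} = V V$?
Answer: $1139$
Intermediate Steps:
$z{\left(V \right)} = V^{2}$
$-1070 + z{\left(47 \right)} = -1070 + 47^{2} = -1070 + 2209 = 1139$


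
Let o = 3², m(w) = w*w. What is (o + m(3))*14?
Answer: 252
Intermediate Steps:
m(w) = w²
o = 9
(o + m(3))*14 = (9 + 3²)*14 = (9 + 9)*14 = 18*14 = 252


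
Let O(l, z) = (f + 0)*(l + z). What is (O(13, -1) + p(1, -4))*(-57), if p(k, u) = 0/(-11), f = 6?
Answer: -4104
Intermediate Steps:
p(k, u) = 0 (p(k, u) = 0*(-1/11) = 0)
O(l, z) = 6*l + 6*z (O(l, z) = (6 + 0)*(l + z) = 6*(l + z) = 6*l + 6*z)
(O(13, -1) + p(1, -4))*(-57) = ((6*13 + 6*(-1)) + 0)*(-57) = ((78 - 6) + 0)*(-57) = (72 + 0)*(-57) = 72*(-57) = -4104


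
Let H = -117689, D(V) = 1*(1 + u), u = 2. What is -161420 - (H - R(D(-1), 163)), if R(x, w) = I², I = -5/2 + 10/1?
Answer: -174699/4 ≈ -43675.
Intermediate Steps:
D(V) = 3 (D(V) = 1*(1 + 2) = 1*3 = 3)
I = 15/2 (I = -5*½ + 10*1 = -5/2 + 10 = 15/2 ≈ 7.5000)
R(x, w) = 225/4 (R(x, w) = (15/2)² = 225/4)
-161420 - (H - R(D(-1), 163)) = -161420 - (-117689 - 1*225/4) = -161420 - (-117689 - 225/4) = -161420 - 1*(-470981/4) = -161420 + 470981/4 = -174699/4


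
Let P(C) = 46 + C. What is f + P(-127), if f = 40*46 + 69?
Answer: 1828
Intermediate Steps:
f = 1909 (f = 1840 + 69 = 1909)
f + P(-127) = 1909 + (46 - 127) = 1909 - 81 = 1828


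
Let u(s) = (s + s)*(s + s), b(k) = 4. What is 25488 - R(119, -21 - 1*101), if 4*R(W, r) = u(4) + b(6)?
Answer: 25471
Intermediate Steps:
u(s) = 4*s² (u(s) = (2*s)*(2*s) = 4*s²)
R(W, r) = 17 (R(W, r) = (4*4² + 4)/4 = (4*16 + 4)/4 = (64 + 4)/4 = (¼)*68 = 17)
25488 - R(119, -21 - 1*101) = 25488 - 1*17 = 25488 - 17 = 25471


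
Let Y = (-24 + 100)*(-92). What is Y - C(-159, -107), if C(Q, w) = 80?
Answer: -7072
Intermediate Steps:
Y = -6992 (Y = 76*(-92) = -6992)
Y - C(-159, -107) = -6992 - 1*80 = -6992 - 80 = -7072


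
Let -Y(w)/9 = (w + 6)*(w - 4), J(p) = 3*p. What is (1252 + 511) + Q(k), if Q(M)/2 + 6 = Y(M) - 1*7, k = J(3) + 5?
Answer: -1863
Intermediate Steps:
k = 14 (k = 3*3 + 5 = 9 + 5 = 14)
Y(w) = -9*(-4 + w)*(6 + w) (Y(w) = -9*(w + 6)*(w - 4) = -9*(6 + w)*(-4 + w) = -9*(-4 + w)*(6 + w))
Q(M) = 406 - 36*M - 18*M² (Q(M) = -12 + 2*((216 - 18*M - 9*M²) - 1*7) = -12 + 2*((216 - 18*M - 9*M²) - 7) = -12 + 2*(209 - 18*M - 9*M²) = -12 + (418 - 36*M - 18*M²) = 406 - 36*M - 18*M²)
(1252 + 511) + Q(k) = (1252 + 511) + (406 - 36*14 - 18*14²) = 1763 + (406 - 504 - 18*196) = 1763 + (406 - 504 - 3528) = 1763 - 3626 = -1863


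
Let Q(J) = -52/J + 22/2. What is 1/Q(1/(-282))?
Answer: 1/14675 ≈ 6.8143e-5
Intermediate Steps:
Q(J) = 11 - 52/J (Q(J) = -52/J + 22*(1/2) = -52/J + 11 = 11 - 52/J)
1/Q(1/(-282)) = 1/(11 - 52/(1/(-282))) = 1/(11 - 52/(-1/282)) = 1/(11 - 52*(-282)) = 1/(11 + 14664) = 1/14675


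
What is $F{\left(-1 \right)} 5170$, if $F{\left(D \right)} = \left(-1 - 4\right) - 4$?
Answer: $-46530$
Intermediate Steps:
$F{\left(D \right)} = -9$ ($F{\left(D \right)} = -5 - 4 = -9$)
$F{\left(-1 \right)} 5170 = \left(-9\right) 5170 = -46530$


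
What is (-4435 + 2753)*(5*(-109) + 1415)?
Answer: -1463340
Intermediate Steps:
(-4435 + 2753)*(5*(-109) + 1415) = -1682*(-545 + 1415) = -1682*870 = -1463340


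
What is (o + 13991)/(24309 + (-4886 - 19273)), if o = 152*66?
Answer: 24023/150 ≈ 160.15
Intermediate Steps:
o = 10032
(o + 13991)/(24309 + (-4886 - 19273)) = (10032 + 13991)/(24309 + (-4886 - 19273)) = 24023/(24309 - 24159) = 24023/150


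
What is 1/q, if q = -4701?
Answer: -1/4701 ≈ -0.00021272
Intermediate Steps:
1/q = 1/(-4701) = -1/4701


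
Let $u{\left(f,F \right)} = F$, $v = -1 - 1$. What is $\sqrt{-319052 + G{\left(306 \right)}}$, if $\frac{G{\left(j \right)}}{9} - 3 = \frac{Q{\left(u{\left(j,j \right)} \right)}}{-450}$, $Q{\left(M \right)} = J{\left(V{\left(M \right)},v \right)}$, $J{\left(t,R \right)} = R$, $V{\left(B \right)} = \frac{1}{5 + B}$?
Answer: $\frac{2 i \sqrt{1993906}}{5} \approx 564.82 i$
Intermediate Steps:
$v = -2$
$Q{\left(M \right)} = -2$
$G{\left(j \right)} = \frac{676}{25}$ ($G{\left(j \right)} = 27 + 9 \left(- \frac{2}{-450}\right) = 27 + 9 \left(\left(-2\right) \left(- \frac{1}{450}\right)\right) = 27 + 9 \cdot \frac{1}{225} = 27 + \frac{1}{25} = \frac{676}{25}$)
$\sqrt{-319052 + G{\left(306 \right)}} = \sqrt{-319052 + \frac{676}{25}} = \sqrt{- \frac{7975624}{25}} = \frac{2 i \sqrt{1993906}}{5}$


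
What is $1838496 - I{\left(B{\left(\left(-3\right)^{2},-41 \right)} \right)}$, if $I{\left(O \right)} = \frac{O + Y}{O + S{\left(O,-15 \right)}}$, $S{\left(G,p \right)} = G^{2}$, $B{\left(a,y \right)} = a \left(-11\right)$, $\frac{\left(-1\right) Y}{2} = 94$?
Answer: $\frac{2548155497}{1386} \approx 1.8385 \cdot 10^{6}$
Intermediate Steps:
$Y = -188$ ($Y = \left(-2\right) 94 = -188$)
$B{\left(a,y \right)} = - 11 a$
$I{\left(O \right)} = \frac{-188 + O}{O + O^{2}}$ ($I{\left(O \right)} = \frac{O - 188}{O + O^{2}} = \frac{-188 + O}{O + O^{2}}$)
$1838496 - I{\left(B{\left(\left(-3\right)^{2},-41 \right)} \right)} = 1838496 - \frac{-188 - 11 \left(-3\right)^{2}}{- 11 \left(-3\right)^{2} \left(1 - 11 \left(-3\right)^{2}\right)} = 1838496 - \frac{-188 - 99}{\left(-11\right) 9 \left(1 - 99\right)} = 1838496 - \frac{-188 - 99}{\left(-99\right) \left(1 - 99\right)} = 1838496 - \left(- \frac{1}{99}\right) \frac{1}{-98} \left(-287\right) = 1838496 - \left(- \frac{1}{99}\right) \left(- \frac{1}{98}\right) \left(-287\right) = 1838496 - - \frac{41}{1386} = 1838496 + \frac{41}{1386} = \frac{2548155497}{1386}$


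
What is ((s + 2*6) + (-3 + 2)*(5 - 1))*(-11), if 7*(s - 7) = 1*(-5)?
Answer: -1100/7 ≈ -157.14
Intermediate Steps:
s = 44/7 (s = 7 + (1*(-5))/7 = 7 + (⅐)*(-5) = 7 - 5/7 = 44/7 ≈ 6.2857)
((s + 2*6) + (-3 + 2)*(5 - 1))*(-11) = ((44/7 + 2*6) + (-3 + 2)*(5 - 1))*(-11) = ((44/7 + 12) - 1*4)*(-11) = (128/7 - 4)*(-11) = (100/7)*(-11) = -1100/7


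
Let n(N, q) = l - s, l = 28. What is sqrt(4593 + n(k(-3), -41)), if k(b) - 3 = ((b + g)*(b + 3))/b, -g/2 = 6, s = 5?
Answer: 2*sqrt(1154) ≈ 67.941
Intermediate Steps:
g = -12 (g = -2*6 = -12)
k(b) = 3 + (-12 + b)*(3 + b)/b (k(b) = 3 + ((b - 12)*(b + 3))/b = 3 + ((-12 + b)*(3 + b))/b = 3 + (-12 + b)*(3 + b)/b)
n(N, q) = 23 (n(N, q) = 28 - 1*5 = 28 - 5 = 23)
sqrt(4593 + n(k(-3), -41)) = sqrt(4593 + 23) = sqrt(4616) = 2*sqrt(1154)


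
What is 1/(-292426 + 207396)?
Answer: -1/85030 ≈ -1.1761e-5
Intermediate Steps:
1/(-292426 + 207396) = 1/(-85030) = -1/85030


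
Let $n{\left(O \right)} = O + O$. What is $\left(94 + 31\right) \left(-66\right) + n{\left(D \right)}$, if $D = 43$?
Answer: $-8164$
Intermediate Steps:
$n{\left(O \right)} = 2 O$
$\left(94 + 31\right) \left(-66\right) + n{\left(D \right)} = \left(94 + 31\right) \left(-66\right) + 2 \cdot 43 = 125 \left(-66\right) + 86 = -8250 + 86 = -8164$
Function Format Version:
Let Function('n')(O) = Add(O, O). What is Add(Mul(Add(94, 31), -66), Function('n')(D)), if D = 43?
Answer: -8164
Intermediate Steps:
Function('n')(O) = Mul(2, O)
Add(Mul(Add(94, 31), -66), Function('n')(D)) = Add(Mul(Add(94, 31), -66), Mul(2, 43)) = Add(Mul(125, -66), 86) = Add(-8250, 86) = -8164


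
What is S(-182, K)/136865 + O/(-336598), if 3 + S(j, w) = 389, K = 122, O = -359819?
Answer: 1592792073/1486080170 ≈ 1.0718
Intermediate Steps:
S(j, w) = 386 (S(j, w) = -3 + 389 = 386)
S(-182, K)/136865 + O/(-336598) = 386/136865 - 359819/(-336598) = 386*(1/136865) - 359819*(-1/336598) = 386/136865 + 359819/336598 = 1592792073/1486080170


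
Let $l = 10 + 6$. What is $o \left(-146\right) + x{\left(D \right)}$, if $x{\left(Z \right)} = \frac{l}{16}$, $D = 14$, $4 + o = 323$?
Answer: $-46573$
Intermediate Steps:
$l = 16$
$o = 319$ ($o = -4 + 323 = 319$)
$x{\left(Z \right)} = 1$ ($x{\left(Z \right)} = \frac{16}{16} = 16 \cdot \frac{1}{16} = 1$)
$o \left(-146\right) + x{\left(D \right)} = 319 \left(-146\right) + 1 = -46574 + 1 = -46573$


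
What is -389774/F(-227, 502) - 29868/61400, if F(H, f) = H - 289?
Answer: 747397241/990075 ≈ 754.89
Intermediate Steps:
F(H, f) = -289 + H
-389774/F(-227, 502) - 29868/61400 = -389774/(-289 - 227) - 29868/61400 = -389774/(-516) - 29868*1/61400 = -389774*(-1/516) - 7467/15350 = 194887/258 - 7467/15350 = 747397241/990075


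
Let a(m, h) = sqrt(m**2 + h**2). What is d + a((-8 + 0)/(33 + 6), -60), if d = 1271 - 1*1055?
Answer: 216 + 4*sqrt(342229)/39 ≈ 276.00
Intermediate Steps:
d = 216 (d = 1271 - 1055 = 216)
a(m, h) = sqrt(h**2 + m**2)
d + a((-8 + 0)/(33 + 6), -60) = 216 + sqrt((-60)**2 + ((-8 + 0)/(33 + 6))**2) = 216 + sqrt(3600 + (-8/39)**2) = 216 + sqrt(3600 + 64/1521) = 216 + sqrt(5475664/1521) = 216 + 4*sqrt(342229)/39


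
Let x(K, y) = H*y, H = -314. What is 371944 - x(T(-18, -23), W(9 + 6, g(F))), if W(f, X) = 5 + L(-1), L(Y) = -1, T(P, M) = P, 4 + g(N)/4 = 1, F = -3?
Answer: 373200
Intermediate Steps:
g(N) = -12 (g(N) = -16 + 4*1 = -16 + 4 = -12)
W(f, X) = 4 (W(f, X) = 5 - 1 = 4)
x(K, y) = -314*y
371944 - x(T(-18, -23), W(9 + 6, g(F))) = 371944 - (-314)*4 = 371944 - 1*(-1256) = 371944 + 1256 = 373200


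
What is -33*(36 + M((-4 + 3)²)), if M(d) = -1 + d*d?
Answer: -1188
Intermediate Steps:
M(d) = -1 + d²
-33*(36 + M((-4 + 3)²)) = -33*(36 + (-1 + ((-4 + 3)²)²)) = -33*(36 + (-1 + ((-1)²)²)) = -33*(36 + (-1 + 1²)) = -33*(36 + (-1 + 1)) = -33*(36 + 0) = -33*36 = -1188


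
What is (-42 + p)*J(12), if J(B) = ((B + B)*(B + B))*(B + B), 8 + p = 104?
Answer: 746496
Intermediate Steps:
p = 96 (p = -8 + 104 = 96)
J(B) = 8*B³ (J(B) = ((2*B)*(2*B))*(2*B) = (4*B²)*(2*B) = 8*B³)
(-42 + p)*J(12) = (-42 + 96)*(8*12³) = 54*(8*1728) = 54*13824 = 746496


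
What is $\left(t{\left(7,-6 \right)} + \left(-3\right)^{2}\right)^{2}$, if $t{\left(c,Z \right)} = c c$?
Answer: $3364$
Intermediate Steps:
$t{\left(c,Z \right)} = c^{2}$
$\left(t{\left(7,-6 \right)} + \left(-3\right)^{2}\right)^{2} = \left(7^{2} + \left(-3\right)^{2}\right)^{2} = \left(49 + 9\right)^{2} = 58^{2} = 3364$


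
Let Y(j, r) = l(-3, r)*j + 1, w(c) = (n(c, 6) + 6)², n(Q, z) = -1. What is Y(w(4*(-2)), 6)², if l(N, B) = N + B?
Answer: 5776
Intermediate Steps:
l(N, B) = B + N
w(c) = 25 (w(c) = (-1 + 6)² = 5² = 25)
Y(j, r) = 1 + j*(-3 + r) (Y(j, r) = (r - 3)*j + 1 = (-3 + r)*j + 1 = j*(-3 + r) + 1 = 1 + j*(-3 + r))
Y(w(4*(-2)), 6)² = (1 + 25*(-3 + 6))² = (1 + 25*3)² = (1 + 75)² = 76² = 5776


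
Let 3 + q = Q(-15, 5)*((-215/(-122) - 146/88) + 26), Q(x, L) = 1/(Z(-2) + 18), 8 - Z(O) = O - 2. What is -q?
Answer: 171499/80520 ≈ 2.1299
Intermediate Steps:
Z(O) = 10 - O (Z(O) = 8 - (O - 2) = 8 - (-2 + O) = 8 + (2 - O) = 10 - O)
Q(x, L) = 1/30 (Q(x, L) = 1/((10 - 1*(-2)) + 18) = 1/((10 + 2) + 18) = 1/(12 + 18) = 1/30)
q = -171499/80520 (q = -3 + ((-215/(-122) - 146/88) + 26)/30 = -3 + ((-215*(-1/122) - 146*1/88) + 26)/30 = -3 + ((215/122 - 73/44) + 26)/30 = -3 + (277/2684 + 26)/30 = -3 + (1/30)*(70061/2684) = -3 + 70061/80520 = -171499/80520 ≈ -2.1299)
-q = -1*(-171499/80520) = 171499/80520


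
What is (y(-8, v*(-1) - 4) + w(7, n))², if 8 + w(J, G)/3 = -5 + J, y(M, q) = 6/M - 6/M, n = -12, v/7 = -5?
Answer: 324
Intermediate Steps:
v = -35 (v = 7*(-5) = -35)
y(M, q) = 0
w(J, G) = -39 + 3*J (w(J, G) = -24 + 3*(-5 + J) = -24 + (-15 + 3*J) = -39 + 3*J)
(y(-8, v*(-1) - 4) + w(7, n))² = (0 + (-39 + 3*7))² = (0 + (-39 + 21))² = (0 - 18)² = (-18)² = 324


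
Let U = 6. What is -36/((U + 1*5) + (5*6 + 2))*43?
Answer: -36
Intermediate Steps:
-36/((U + 1*5) + (5*6 + 2))*43 = -36/((6 + 1*5) + (5*6 + 2))*43 = -36/((6 + 5) + (30 + 2))*43 = -36/(11 + 32)*43 = -36/43*43 = -36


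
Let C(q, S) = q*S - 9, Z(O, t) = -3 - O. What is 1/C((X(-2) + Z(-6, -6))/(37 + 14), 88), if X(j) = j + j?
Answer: -51/547 ≈ -0.093236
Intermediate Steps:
X(j) = 2*j
C(q, S) = -9 + S*q (C(q, S) = S*q - 9 = -9 + S*q)
1/C((X(-2) + Z(-6, -6))/(37 + 14), 88) = 1/(-9 + 88*((2*(-2) + (-3 - 1*(-6)))/(37 + 14))) = 1/(-9 + 88*((-4 + (-3 + 6))/51)) = 1/(-9 + 88*((-4 + 3)*(1/51))) = 1/(-9 + 88*(-1*1/51)) = 1/(-9 + 88*(-1/51)) = 1/(-9 - 88/51) = 1/(-547/51) = -51/547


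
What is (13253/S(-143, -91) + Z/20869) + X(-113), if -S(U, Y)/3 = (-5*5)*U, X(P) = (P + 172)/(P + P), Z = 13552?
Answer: -42863735957/50583325650 ≈ -0.84739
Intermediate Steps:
X(P) = (172 + P)/(2*P) (X(P) = (172 + P)/((2*P)) = (172 + P)*(1/(2*P)) = (172 + P)/(2*P))
S(U, Y) = 75*U (S(U, Y) = -3*(-5*5)*U = -(-75)*U = 75*U)
(13253/S(-143, -91) + Z/20869) + X(-113) = (13253/((75*(-143))) + 13552/20869) + (½)*(172 - 113)/(-113) = (13253/(-10725) + 13552*(1/20869)) + (½)*(-1/113)*59 = (13253*(-1/10725) + 13552/20869) - 59/226 = (-13253/10725 + 13552/20869) - 59/226 = -131231657/223820025 - 59/226 = -42863735957/50583325650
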